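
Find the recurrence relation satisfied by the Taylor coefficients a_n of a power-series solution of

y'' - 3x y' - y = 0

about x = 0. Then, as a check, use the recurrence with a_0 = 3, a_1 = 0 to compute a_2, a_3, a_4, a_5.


Substitute y = sum_n a_n x^n.
y''(x) has coefficient (n+2)(n+1) a_{n+2} at x^n;
-3 x y'(x) has coefficient -3 n a_n at x^n (shift);
-y(x) has coefficient -1 a_n at x^n.
Matching x^n: (n+2)(n+1) a_{n+2} + (-3n - 1) a_n = 0.
Thus a_{n+2} = (3n + 1) / ((n+1)(n+2)) * a_n.

Check with a_0 = 3, a_1 = 0 (apply the recurrence for n = 0, 1, 2, 3): a_0 = 3, a_1 = 0, a_2 = 3/2, a_3 = 0, a_4 = 7/8, a_5 = 0.

a_(n+2) = (3n + 1) / ((n+1)(n+2)) * a_n; check: a_0 = 3, a_1 = 0, a_2 = 3/2, a_3 = 0, a_4 = 7/8, a_5 = 0


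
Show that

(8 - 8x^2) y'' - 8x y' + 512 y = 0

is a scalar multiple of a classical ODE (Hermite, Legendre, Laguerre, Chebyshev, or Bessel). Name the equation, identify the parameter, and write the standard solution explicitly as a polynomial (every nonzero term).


All three coefficients share the factor 8; dividing through by 8 gives  (1 - x^2) y'' - x y' + 64 y = 0.
This matches the Chebyshev equation (1 - x^2) y'' - x y' + n^2 y = 0 (note the -x y' term, not -2x y') with n^2 = 64, so n = 8; the polynomial solution is T_8(x).
With y = sum_k a_k x^k, matching x^k gives (k+2)(k+1) a_{k+2} = (k^2 - n^2) a_k = (k - 8)(k + 8) a_k. The right side vanishes at k = 8, so the series with the parity of 8 terminates at degree 8.
Standard normalization: leading coefficient of T_n is 2^(n-1), so a_8 = 2^7 = 128. Work downward with a_k = (k+1)(k+2) a_{k+2} / ((k - 8)(k + 8)):
  a_6 = (7)(8)(128) / ((6 - 8)(6 + 8)) = 7168/(-28) = -256
  a_4 = (5)(6)(-256) / ((4 - 8)(4 + 8)) = -7680/(-48) = 160
  a_2 = (3)(4)(160) / ((2 - 8)(2 + 8)) = 1920/(-60) = -32
  a_0 = (1)(2)(-32) / ((0 - 8)(0 + 8)) = -64/(-64) = 1
Hence T_8(x) = 128 x^8 - 256 x^6 + 160 x^4 - 32 x^2 + 1.

T_8(x); series = 128 x^8 - 256 x^6 + 160 x^4 - 32 x^2 + 1


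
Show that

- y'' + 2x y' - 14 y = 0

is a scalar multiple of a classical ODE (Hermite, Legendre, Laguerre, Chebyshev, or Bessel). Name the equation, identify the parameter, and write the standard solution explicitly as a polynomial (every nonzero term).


All three coefficients share the factor -1; dividing through by -1 gives  y'' - 2x y' + 14 y = 0.
This matches the Hermite equation y'' - 2x y' + 2n y = 0 with 2n = 14, so n = 7; the polynomial solution is H_7(x).
With y = sum_k a_k x^k, matching x^k gives (k+2)(k+1) a_{k+2} = 2(k - n) a_k = 2(k - 7) a_k. The right side vanishes at k = 7, so the series with the parity of 7 terminates at degree 7.
Standard normalization: leading coefficient of H_n is 2^n, so a_7 = 2^7 = 128. Work downward with a_k = (k+1)(k+2) a_{k+2} / (2(k - n)):
  a_5 = (6)(7)(128) / (2(5 - 7)) = 5376/(-4) = -1344
  a_3 = (4)(5)(-1344) / (2(3 - 7)) = -26880/(-8) = 3360
  a_1 = (2)(3)(3360) / (2(1 - 7)) = 20160/(-12) = -1680
Hence H_7(x) = 128 x^7 - 1344 x^5 + 3360 x^3 - 1680 x.

H_7(x); series = 128 x^7 - 1344 x^5 + 3360 x^3 - 1680 x


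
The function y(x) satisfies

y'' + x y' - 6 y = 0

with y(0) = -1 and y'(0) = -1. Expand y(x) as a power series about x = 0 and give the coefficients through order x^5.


Ansatz: y(x) = sum_{n>=0} a_n x^n, so y'(x) = sum_{n>=1} n a_n x^(n-1) and y''(x) = sum_{n>=2} n(n-1) a_n x^(n-2).
Substitute into P(x) y'' + Q(x) y' + R(x) y = 0 with P(x) = 1, Q(x) = x, R(x) = -6, and match powers of x.
Initial conditions: a_0 = -1, a_1 = -1.
Setting the coefficient of each power of x to zero and solving order by order (substituting the coefficients already found):
  x^0: 2 a_2 - 6 a_0 = 0  ->  2 a_2 = 6 a_0 = -6  ->  a_2 = -3
  x^1: 6 a_3 - 5 a_1 = 0  ->  6 a_3 = 5 a_1 = -5  ->  a_3 = -5/6
  x^2: 12 a_4 - 4 a_2 = 0  ->  12 a_4 = 4 a_2 = -12  ->  a_4 = -1
  x^3: 20 a_5 - 3 a_3 = 0  ->  20 a_5 = 3 a_3 = -5/2  ->  a_5 = -1/8
Truncated series: y(x) = -1 - x - 3 x^2 - (5/6) x^3 - x^4 - (1/8) x^5 + O(x^6).

a_0 = -1; a_1 = -1; a_2 = -3; a_3 = -5/6; a_4 = -1; a_5 = -1/8


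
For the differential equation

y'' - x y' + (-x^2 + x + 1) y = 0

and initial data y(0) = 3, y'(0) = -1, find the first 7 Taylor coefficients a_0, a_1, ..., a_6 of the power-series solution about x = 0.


Ansatz: y(x) = sum_{n>=0} a_n x^n, so y'(x) = sum_{n>=1} n a_n x^(n-1) and y''(x) = sum_{n>=2} n(n-1) a_n x^(n-2).
Substitute into P(x) y'' + Q(x) y' + R(x) y = 0 with P(x) = 1, Q(x) = -x, R(x) = -x^2 + x + 1, and match powers of x.
Initial conditions: a_0 = 3, a_1 = -1.
Setting the coefficient of each power of x to zero and solving order by order (substituting the coefficients already found):
  x^0: 2 a_2 + a_0 = 0  ->  2 a_2 = -a_0 = -3  ->  a_2 = -3/2
  x^1: 6 a_3 + a_0 = 0  ->  6 a_3 = -a_0 = -3  ->  a_3 = -1/2
  x^2: 12 a_4 - a_2 + a_1 - a_0 = 0  ->  12 a_4 = a_2 - a_1 + a_0 = 5/2  ->  a_4 = 5/24
  x^3: 20 a_5 - 2 a_3 + a_2 - a_1 = 0  ->  20 a_5 = 2 a_3 - a_2 + a_1 = -1/2  ->  a_5 = -1/40
  x^4: 30 a_6 - 3 a_4 + a_3 - a_2 = 0  ->  30 a_6 = 3 a_4 - a_3 + a_2 = -3/8  ->  a_6 = -1/80
Truncated series: y(x) = 3 - x - (3/2) x^2 - (1/2) x^3 + (5/24) x^4 - (1/40) x^5 - (1/80) x^6 + O(x^7).

a_0 = 3; a_1 = -1; a_2 = -3/2; a_3 = -1/2; a_4 = 5/24; a_5 = -1/40; a_6 = -1/80


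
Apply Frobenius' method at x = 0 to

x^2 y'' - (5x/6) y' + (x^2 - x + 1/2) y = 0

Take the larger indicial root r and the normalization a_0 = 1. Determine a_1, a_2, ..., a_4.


Write in Frobenius form y'' + (p(x)/x) y' + (q(x)/x^2) y = 0:
  p(x) = -5/6,  q(x) = x^2 - x + 1/2.
Indicial equation: r(r-1) + (-5/6) r + (1/2) = 0 -> roots r_1 = 3/2, r_2 = 1/3.
Take r = r_1 = 3/2. Let y(x) = x^r sum_{n>=0} a_n x^n with a_0 = 1.
Substitute y = x^r sum a_n x^n and match x^{r+n}. The recurrence is
  D(n) a_n - 1 a_{n-1} + 1 a_{n-2} = 0,  where D(n) = (r+n)(r+n-1) + (-5/6)(r+n) + (1/2).
  a_n = [1 a_{n-1} - 1 a_{n-2}] / D(n).
Since the indicial polynomial factors as (r - r_1)(r - r_2), D(n) = (r_1 + n - r_1)(r_1 + n - r_2) = n(n + 7/6).
Evaluating step by step (a_0 = 1):
  n = 1: D(1) = 1(1 + 7/6) = 13/6; numerator = 1(1) = 1; a_1 = (1)/(13/6) = 6/13
  n = 2: D(2) = 2(2 + 7/6) = 19/3; numerator = 1(6/13) - 1(1) = -7/13; a_2 = (-7/13)/(19/3) = -21/247
  n = 3: D(3) = 3(3 + 7/6) = 25/2; numerator = 1(-21/247) - 1(6/13) = -135/247; a_3 = (-135/247)/(25/2) = -54/1235
  n = 4: D(4) = 4(4 + 7/6) = 62/3; numerator = 1(-54/1235) - 1(-21/247) = 51/1235; a_4 = (51/1235)/(62/3) = 153/76570

r = 3/2; a_0 = 1; a_1 = 6/13; a_2 = -21/247; a_3 = -54/1235; a_4 = 153/76570


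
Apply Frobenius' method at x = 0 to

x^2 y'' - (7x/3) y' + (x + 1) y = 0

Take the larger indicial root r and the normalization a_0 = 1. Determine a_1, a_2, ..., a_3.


Write in Frobenius form y'' + (p(x)/x) y' + (q(x)/x^2) y = 0:
  p(x) = -7/3,  q(x) = x + 1.
Indicial equation: r(r-1) + (-7/3) r + (1) = 0 -> roots r_1 = 3, r_2 = 1/3.
Take r = r_1 = 3. Let y(x) = x^r sum_{n>=0} a_n x^n with a_0 = 1.
Substitute y = x^r sum a_n x^n and match x^{r+n}. The recurrence is
  D(n) a_n + 1 a_{n-1} = 0,  where D(n) = (r+n)(r+n-1) + (-7/3)(r+n) + (1).
  a_n = -1 / D(n) * a_{n-1}.
Since the indicial polynomial factors as (r - r_1)(r - r_2), D(n) = (r_1 + n - r_1)(r_1 + n - r_2) = n(n + 8/3).
Evaluating step by step (a_0 = 1):
  n = 1: D(1) = 1(1 + 8/3) = 11/3; numerator = -1(1) = -1; a_1 = (-1)/(11/3) = -3/11
  n = 2: D(2) = 2(2 + 8/3) = 28/3; numerator = -1(-3/11) = 3/11; a_2 = (3/11)/(28/3) = 9/308
  n = 3: D(3) = 3(3 + 8/3) = 17; numerator = -1(9/308) = -9/308; a_3 = (-9/308)/(17) = -9/5236

r = 3; a_0 = 1; a_1 = -3/11; a_2 = 9/308; a_3 = -9/5236


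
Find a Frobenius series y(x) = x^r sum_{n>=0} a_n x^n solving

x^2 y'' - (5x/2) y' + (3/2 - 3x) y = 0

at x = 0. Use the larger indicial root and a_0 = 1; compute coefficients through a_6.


Write in Frobenius form y'' + (p(x)/x) y' + (q(x)/x^2) y = 0:
  p(x) = -5/2,  q(x) = 3/2 - 3x.
Indicial equation: r(r-1) + (-5/2) r + (3/2) = 0 -> roots r_1 = 3, r_2 = 1/2.
Take r = r_1 = 3. Let y(x) = x^r sum_{n>=0} a_n x^n with a_0 = 1.
Substitute y = x^r sum a_n x^n and match x^{r+n}. The recurrence is
  D(n) a_n - 3 a_{n-1} = 0,  where D(n) = (r+n)(r+n-1) + (-5/2)(r+n) + (3/2).
  a_n = 3 / D(n) * a_{n-1}.
Since the indicial polynomial factors as (r - r_1)(r - r_2), D(n) = (r_1 + n - r_1)(r_1 + n - r_2) = n(n + 5/2).
Evaluating step by step (a_0 = 1):
  n = 1: D(1) = 1(1 + 5/2) = 7/2; numerator = 3(1) = 3; a_1 = (3)/(7/2) = 6/7
  n = 2: D(2) = 2(2 + 5/2) = 9; numerator = 3(6/7) = 18/7; a_2 = (18/7)/(9) = 2/7
  n = 3: D(3) = 3(3 + 5/2) = 33/2; numerator = 3(2/7) = 6/7; a_3 = (6/7)/(33/2) = 4/77
  n = 4: D(4) = 4(4 + 5/2) = 26; numerator = 3(4/77) = 12/77; a_4 = (12/77)/(26) = 6/1001
  n = 5: D(5) = 5(5 + 5/2) = 75/2; numerator = 3(6/1001) = 18/1001; a_5 = (18/1001)/(75/2) = 12/25025
  n = 6: D(6) = 6(6 + 5/2) = 51; numerator = 3(12/25025) = 36/25025; a_6 = (36/25025)/(51) = 12/425425

r = 3; a_0 = 1; a_1 = 6/7; a_2 = 2/7; a_3 = 4/77; a_4 = 6/1001; a_5 = 12/25025; a_6 = 12/425425


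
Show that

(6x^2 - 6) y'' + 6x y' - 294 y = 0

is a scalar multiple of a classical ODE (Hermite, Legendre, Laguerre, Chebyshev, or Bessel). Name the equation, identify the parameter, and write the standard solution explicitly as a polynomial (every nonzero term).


All three coefficients share the factor -6; dividing through by -6 gives  (1 - x^2) y'' - x y' + 49 y = 0.
This matches the Chebyshev equation (1 - x^2) y'' - x y' + n^2 y = 0 (note the -x y' term, not -2x y') with n^2 = 49, so n = 7; the polynomial solution is T_7(x).
With y = sum_k a_k x^k, matching x^k gives (k+2)(k+1) a_{k+2} = (k^2 - n^2) a_k = (k - 7)(k + 7) a_k. The right side vanishes at k = 7, so the series with the parity of 7 terminates at degree 7.
Standard normalization: leading coefficient of T_n is 2^(n-1), so a_7 = 2^6 = 64. Work downward with a_k = (k+1)(k+2) a_{k+2} / ((k - 7)(k + 7)):
  a_5 = (6)(7)(64) / ((5 - 7)(5 + 7)) = 2688/(-24) = -112
  a_3 = (4)(5)(-112) / ((3 - 7)(3 + 7)) = -2240/(-40) = 56
  a_1 = (2)(3)(56) / ((1 - 7)(1 + 7)) = 336/(-48) = -7
Hence T_7(x) = 64 x^7 - 112 x^5 + 56 x^3 - 7 x.

T_7(x); series = 64 x^7 - 112 x^5 + 56 x^3 - 7 x


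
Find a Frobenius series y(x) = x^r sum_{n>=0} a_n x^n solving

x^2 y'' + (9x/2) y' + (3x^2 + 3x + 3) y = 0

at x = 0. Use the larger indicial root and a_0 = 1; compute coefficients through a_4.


Write in Frobenius form y'' + (p(x)/x) y' + (q(x)/x^2) y = 0:
  p(x) = 9/2,  q(x) = 3x^2 + 3x + 3.
Indicial equation: r(r-1) + (9/2) r + (3) = 0 -> roots r_1 = -3/2, r_2 = -2.
Take r = r_1 = -3/2. Let y(x) = x^r sum_{n>=0} a_n x^n with a_0 = 1.
Substitute y = x^r sum a_n x^n and match x^{r+n}. The recurrence is
  D(n) a_n + 3 a_{n-1} + 3 a_{n-2} = 0,  where D(n) = (r+n)(r+n-1) + (9/2)(r+n) + (3).
  a_n = [-3 a_{n-1} - 3 a_{n-2}] / D(n).
Since the indicial polynomial factors as (r - r_1)(r - r_2), D(n) = (r_1 + n - r_1)(r_1 + n - r_2) = n(n + 1/2).
Evaluating step by step (a_0 = 1):
  n = 1: D(1) = 1(1 + 1/2) = 3/2; numerator = -3(1) = -3; a_1 = (-3)/(3/2) = -2
  n = 2: D(2) = 2(2 + 1/2) = 5; numerator = -3(-2) - 3(1) = 3; a_2 = (3)/(5) = 3/5
  n = 3: D(3) = 3(3 + 1/2) = 21/2; numerator = -3(3/5) - 3(-2) = 21/5; a_3 = (21/5)/(21/2) = 2/5
  n = 4: D(4) = 4(4 + 1/2) = 18; numerator = -3(2/5) - 3(3/5) = -3; a_4 = (-3)/(18) = -1/6

r = -3/2; a_0 = 1; a_1 = -2; a_2 = 3/5; a_3 = 2/5; a_4 = -1/6


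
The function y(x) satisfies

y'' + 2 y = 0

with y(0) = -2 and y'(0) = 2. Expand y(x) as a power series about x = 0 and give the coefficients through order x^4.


Ansatz: y(x) = sum_{n>=0} a_n x^n, so y'(x) = sum_{n>=1} n a_n x^(n-1) and y''(x) = sum_{n>=2} n(n-1) a_n x^(n-2).
Substitute into P(x) y'' + Q(x) y' + R(x) y = 0 with P(x) = 1, Q(x) = 0, R(x) = 2, and match powers of x.
Initial conditions: a_0 = -2, a_1 = 2.
Setting the coefficient of each power of x to zero and solving order by order (substituting the coefficients already found):
  x^0: 2 a_2 + 2 a_0 = 0  ->  2 a_2 = -2 a_0 = 4  ->  a_2 = 2
  x^1: 6 a_3 + 2 a_1 = 0  ->  6 a_3 = -2 a_1 = -4  ->  a_3 = -2/3
  x^2: 12 a_4 + 2 a_2 = 0  ->  12 a_4 = -2 a_2 = -4  ->  a_4 = -1/3
Truncated series: y(x) = -2 + 2 x + 2 x^2 - (2/3) x^3 - (1/3) x^4 + O(x^5).

a_0 = -2; a_1 = 2; a_2 = 2; a_3 = -2/3; a_4 = -1/3


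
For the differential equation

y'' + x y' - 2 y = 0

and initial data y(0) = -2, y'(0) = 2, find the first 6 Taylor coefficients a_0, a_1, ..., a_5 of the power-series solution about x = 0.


Ansatz: y(x) = sum_{n>=0} a_n x^n, so y'(x) = sum_{n>=1} n a_n x^(n-1) and y''(x) = sum_{n>=2} n(n-1) a_n x^(n-2).
Substitute into P(x) y'' + Q(x) y' + R(x) y = 0 with P(x) = 1, Q(x) = x, R(x) = -2, and match powers of x.
Initial conditions: a_0 = -2, a_1 = 2.
Setting the coefficient of each power of x to zero and solving order by order (substituting the coefficients already found):
  x^0: 2 a_2 - 2 a_0 = 0  ->  2 a_2 = 2 a_0 = -4  ->  a_2 = -2
  x^1: 6 a_3 - a_1 = 0  ->  6 a_3 = a_1 = 2  ->  a_3 = 1/3
  x^2: 12 a_4 = 0  ->  a_4 = 0
  x^3: 20 a_5 + a_3 = 0  ->  20 a_5 = -a_3 = -1/3  ->  a_5 = -1/60
Truncated series: y(x) = -2 + 2 x - 2 x^2 + (1/3) x^3 - (1/60) x^5 + O(x^6).

a_0 = -2; a_1 = 2; a_2 = -2; a_3 = 1/3; a_4 = 0; a_5 = -1/60


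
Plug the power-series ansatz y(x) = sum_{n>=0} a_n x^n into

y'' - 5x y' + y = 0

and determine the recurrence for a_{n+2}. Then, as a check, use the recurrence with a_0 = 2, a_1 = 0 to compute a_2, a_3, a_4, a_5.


Substitute y = sum_n a_n x^n.
y''(x) has coefficient (n+2)(n+1) a_{n+2} at x^n;
-5 x y'(x) has coefficient -5 n a_n at x^n (shift);
y(x) has coefficient 1 a_n at x^n.
Matching x^n: (n+2)(n+1) a_{n+2} + (-5n + 1) a_n = 0.
Thus a_{n+2} = (5n - 1) / ((n+1)(n+2)) * a_n.

Check with a_0 = 2, a_1 = 0 (apply the recurrence for n = 0, 1, 2, 3): a_0 = 2, a_1 = 0, a_2 = -1, a_3 = 0, a_4 = -3/4, a_5 = 0.

a_(n+2) = (5n - 1) / ((n+1)(n+2)) * a_n; check: a_0 = 2, a_1 = 0, a_2 = -1, a_3 = 0, a_4 = -3/4, a_5 = 0


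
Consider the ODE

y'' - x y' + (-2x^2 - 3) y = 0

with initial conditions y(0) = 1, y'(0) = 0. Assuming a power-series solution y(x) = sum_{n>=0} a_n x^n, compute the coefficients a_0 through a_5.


Ansatz: y(x) = sum_{n>=0} a_n x^n, so y'(x) = sum_{n>=1} n a_n x^(n-1) and y''(x) = sum_{n>=2} n(n-1) a_n x^(n-2).
Substitute into P(x) y'' + Q(x) y' + R(x) y = 0 with P(x) = 1, Q(x) = -x, R(x) = -2x^2 - 3, and match powers of x.
Initial conditions: a_0 = 1, a_1 = 0.
Setting the coefficient of each power of x to zero and solving order by order (substituting the coefficients already found):
  x^0: 2 a_2 - 3 a_0 = 0  ->  2 a_2 = 3 a_0 = 3  ->  a_2 = 3/2
  x^1: 6 a_3 - 4 a_1 = 0  ->  6 a_3 = 4 a_1 = 0  ->  a_3 = 0
  x^2: 12 a_4 - 5 a_2 - 2 a_0 = 0  ->  12 a_4 = 5 a_2 + 2 a_0 = 19/2  ->  a_4 = 19/24
  x^3: 20 a_5 - 6 a_3 - 2 a_1 = 0  ->  20 a_5 = 6 a_3 + 2 a_1 = 0  ->  a_5 = 0
Truncated series: y(x) = 1 + (3/2) x^2 + (19/24) x^4 + O(x^6).

a_0 = 1; a_1 = 0; a_2 = 3/2; a_3 = 0; a_4 = 19/24; a_5 = 0


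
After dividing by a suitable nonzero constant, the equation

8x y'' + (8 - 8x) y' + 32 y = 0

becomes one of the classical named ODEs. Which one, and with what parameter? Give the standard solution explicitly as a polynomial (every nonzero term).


All three coefficients share the factor 8; dividing through by 8 gives  x y'' + (1 - x) y' + 4 y = 0.
This matches the Laguerre equation x y'' + (1 - x) y' + n y = 0 with n = 4; the polynomial solution is L_4(x).
With y = sum_k a_k x^k, matching x^k gives (k+1)k a_{k+1} + (k+1) a_{k+1} - k a_k + n a_k = 0, i.e. (k+1)^2 a_{k+1} = (k - n) a_k = (k - 4) a_k. The right side vanishes at k = 4, so the series terminates at degree 4.
Standard normalization L_n(0) = 1 gives a_0 = 1. Work upward with a_{k+1} = (k - 4) a_k / (k+1)^2:
  a_1 = (0 - 4)(1) / 1^2 = -4/1 = -4
  a_2 = (1 - 4)(-4) / 2^2 = 12/4 = 3
  a_3 = (2 - 4)(3) / 3^2 = -6/9 = -2/3
  a_4 = (3 - 4)(-2/3) / 4^2 = (2/3)/16 = 1/24
Hence L_4(x) = x^4/24 - 2 x^3/3 + 3 x^2 - 4 x + 1.

L_4(x); series = x^4/24 - 2 x^3/3 + 3 x^2 - 4 x + 1


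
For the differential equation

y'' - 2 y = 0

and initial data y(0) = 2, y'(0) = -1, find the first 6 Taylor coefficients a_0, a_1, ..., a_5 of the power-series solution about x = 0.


Ansatz: y(x) = sum_{n>=0} a_n x^n, so y'(x) = sum_{n>=1} n a_n x^(n-1) and y''(x) = sum_{n>=2} n(n-1) a_n x^(n-2).
Substitute into P(x) y'' + Q(x) y' + R(x) y = 0 with P(x) = 1, Q(x) = 0, R(x) = -2, and match powers of x.
Initial conditions: a_0 = 2, a_1 = -1.
Setting the coefficient of each power of x to zero and solving order by order (substituting the coefficients already found):
  x^0: 2 a_2 - 2 a_0 = 0  ->  2 a_2 = 2 a_0 = 4  ->  a_2 = 2
  x^1: 6 a_3 - 2 a_1 = 0  ->  6 a_3 = 2 a_1 = -2  ->  a_3 = -1/3
  x^2: 12 a_4 - 2 a_2 = 0  ->  12 a_4 = 2 a_2 = 4  ->  a_4 = 1/3
  x^3: 20 a_5 - 2 a_3 = 0  ->  20 a_5 = 2 a_3 = -2/3  ->  a_5 = -1/30
Truncated series: y(x) = 2 - x + 2 x^2 - (1/3) x^3 + (1/3) x^4 - (1/30) x^5 + O(x^6).

a_0 = 2; a_1 = -1; a_2 = 2; a_3 = -1/3; a_4 = 1/3; a_5 = -1/30


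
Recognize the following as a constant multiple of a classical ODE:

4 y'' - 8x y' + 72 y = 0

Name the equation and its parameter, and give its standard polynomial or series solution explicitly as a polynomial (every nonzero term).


All three coefficients share the factor 4; dividing through by 4 gives  y'' - 2x y' + 18 y = 0.
This matches the Hermite equation y'' - 2x y' + 2n y = 0 with 2n = 18, so n = 9; the polynomial solution is H_9(x).
With y = sum_k a_k x^k, matching x^k gives (k+2)(k+1) a_{k+2} = 2(k - n) a_k = 2(k - 9) a_k. The right side vanishes at k = 9, so the series with the parity of 9 terminates at degree 9.
Standard normalization: leading coefficient of H_n is 2^n, so a_9 = 2^9 = 512. Work downward with a_k = (k+1)(k+2) a_{k+2} / (2(k - n)):
  a_7 = (8)(9)(512) / (2(7 - 9)) = 36864/(-4) = -9216
  a_5 = (6)(7)(-9216) / (2(5 - 9)) = -387072/(-8) = 48384
  a_3 = (4)(5)(48384) / (2(3 - 9)) = 967680/(-12) = -80640
  a_1 = (2)(3)(-80640) / (2(1 - 9)) = -483840/(-16) = 30240
Hence H_9(x) = 512 x^9 - 9216 x^7 + 48384 x^5 - 80640 x^3 + 30240 x.

H_9(x); series = 512 x^9 - 9216 x^7 + 48384 x^5 - 80640 x^3 + 30240 x


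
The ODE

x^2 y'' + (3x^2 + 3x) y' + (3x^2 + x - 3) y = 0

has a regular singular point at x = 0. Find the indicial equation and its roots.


Divide by x^2 to reach normal form y'' + P_1(x) y' + P_2(x) y = 0 with P_1(x) = 3 + 3/x and P_2(x) = 3 + 1/x - 3/x^2.
x = 0 is a singular point because the y'-coefficient 3 + 3/x has a pole at x = 0 and the y-coefficient 3 + 1/x - 3/x^2 has a pole at x = 0.
It is a regular singular point because x P_1(x) = p(x) = 3x + 3 and x^2 P_2(x) = q(x) = 3x^2 + x - 3 are polynomials, hence analytic at x = 0.
p(0) = 3,  q(0) = -3.
Indicial equation: r(r-1) + p(0) r + q(0) = 0, i.e. r^2 + (p(0) - 1) r + q(0) = 0, i.e. r^2 + 2 r - 3 = 0.
Discriminant: (2)^2 - 4(-3) = 16, so r = (-2 ± 4)/2.
Solving: r_1 = 1, r_2 = -3.

indicial: r^2 + 2 r - 3 = 0; roots r_1 = 1, r_2 = -3


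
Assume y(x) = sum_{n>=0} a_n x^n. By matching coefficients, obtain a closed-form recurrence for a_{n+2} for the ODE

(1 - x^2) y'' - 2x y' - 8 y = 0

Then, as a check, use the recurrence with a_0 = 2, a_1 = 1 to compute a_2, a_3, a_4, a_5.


Substitute y = sum_n a_n x^n.
(1 - 1 x^2) y'' contributes (n+2)(n+1) a_{n+2} - n(n-1) a_n at x^n.
-2 x y'(x) contributes -2 n a_n at x^n.
-8 y(x) contributes -8 a_n at x^n.
Matching x^n: (n+2)(n+1) a_{n+2} + (-n(n-1) - 2 n - 8) a_n = 0.
Thus a_{n+2} = (n(n-1) + 2 n + 8) / ((n+1)(n+2)) * a_n.

Check with a_0 = 2, a_1 = 1 (apply the recurrence for n = 0, 1, 2, 3): a_0 = 2, a_1 = 1, a_2 = 8, a_3 = 5/3, a_4 = 28/3, a_5 = 5/3.

a_(n+2) = (n(n-1) + 2 n + 8) / ((n+1)(n+2)) * a_n; check: a_0 = 2, a_1 = 1, a_2 = 8, a_3 = 5/3, a_4 = 28/3, a_5 = 5/3


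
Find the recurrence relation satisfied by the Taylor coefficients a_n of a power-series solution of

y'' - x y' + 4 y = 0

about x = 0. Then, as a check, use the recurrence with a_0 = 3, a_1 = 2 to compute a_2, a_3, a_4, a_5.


Substitute y = sum_n a_n x^n.
y''(x) has coefficient (n+2)(n+1) a_{n+2} at x^n;
-x y'(x) has coefficient -n a_n at x^n (shift);
4 y(x) has coefficient 4 a_n at x^n.
Matching x^n: (n+2)(n+1) a_{n+2} + (-n + 4) a_n = 0.
Thus a_{n+2} = (n - 4) / ((n+1)(n+2)) * a_n.

Check with a_0 = 3, a_1 = 2 (apply the recurrence for n = 0, 1, 2, 3): a_0 = 3, a_1 = 2, a_2 = -6, a_3 = -1, a_4 = 1, a_5 = 1/20.

a_(n+2) = (n - 4) / ((n+1)(n+2)) * a_n; check: a_0 = 3, a_1 = 2, a_2 = -6, a_3 = -1, a_4 = 1, a_5 = 1/20


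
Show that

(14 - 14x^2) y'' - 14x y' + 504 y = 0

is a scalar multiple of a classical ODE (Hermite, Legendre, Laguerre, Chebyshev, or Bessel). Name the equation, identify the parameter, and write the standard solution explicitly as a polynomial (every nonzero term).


All three coefficients share the factor 14; dividing through by 14 gives  (1 - x^2) y'' - x y' + 36 y = 0.
This matches the Chebyshev equation (1 - x^2) y'' - x y' + n^2 y = 0 (note the -x y' term, not -2x y') with n^2 = 36, so n = 6; the polynomial solution is T_6(x).
With y = sum_k a_k x^k, matching x^k gives (k+2)(k+1) a_{k+2} = (k^2 - n^2) a_k = (k - 6)(k + 6) a_k. The right side vanishes at k = 6, so the series with the parity of 6 terminates at degree 6.
Standard normalization: leading coefficient of T_n is 2^(n-1), so a_6 = 2^5 = 32. Work downward with a_k = (k+1)(k+2) a_{k+2} / ((k - 6)(k + 6)):
  a_4 = (5)(6)(32) / ((4 - 6)(4 + 6)) = 960/(-20) = -48
  a_2 = (3)(4)(-48) / ((2 - 6)(2 + 6)) = -576/(-32) = 18
  a_0 = (1)(2)(18) / ((0 - 6)(0 + 6)) = 36/(-36) = -1
Hence T_6(x) = 32 x^6 - 48 x^4 + 18 x^2 - 1.

T_6(x); series = 32 x^6 - 48 x^4 + 18 x^2 - 1


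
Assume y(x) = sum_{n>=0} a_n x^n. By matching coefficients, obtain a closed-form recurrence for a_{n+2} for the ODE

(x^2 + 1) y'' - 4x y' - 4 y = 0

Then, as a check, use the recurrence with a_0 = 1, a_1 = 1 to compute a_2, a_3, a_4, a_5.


Substitute y = sum_n a_n x^n.
(1 + 1 x^2) y'' contributes (n+2)(n+1) a_{n+2} + n(n-1) a_n at x^n.
-4 x y'(x) contributes -4 n a_n at x^n.
-4 y(x) contributes -4 a_n at x^n.
Matching x^n: (n+2)(n+1) a_{n+2} + (n(n-1) - 4 n - 4) a_n = 0.
Thus a_{n+2} = (-n(n-1) + 4 n + 4) / ((n+1)(n+2)) * a_n.

Check with a_0 = 1, a_1 = 1 (apply the recurrence for n = 0, 1, 2, 3): a_0 = 1, a_1 = 1, a_2 = 2, a_3 = 4/3, a_4 = 5/3, a_5 = 2/3.

a_(n+2) = (-n(n-1) + 4 n + 4) / ((n+1)(n+2)) * a_n; check: a_0 = 1, a_1 = 1, a_2 = 2, a_3 = 4/3, a_4 = 5/3, a_5 = 2/3


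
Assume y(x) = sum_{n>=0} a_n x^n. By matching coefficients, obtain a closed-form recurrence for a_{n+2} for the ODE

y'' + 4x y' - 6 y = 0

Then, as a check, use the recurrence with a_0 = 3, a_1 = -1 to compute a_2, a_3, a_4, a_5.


Substitute y = sum_n a_n x^n.
y''(x) has coefficient (n+2)(n+1) a_{n+2} at x^n;
4 x y'(x) has coefficient 4 n a_n at x^n (shift);
-6 y(x) has coefficient -6 a_n at x^n.
Matching x^n: (n+2)(n+1) a_{n+2} + (4n - 6) a_n = 0.
Thus a_{n+2} = (-4n + 6) / ((n+1)(n+2)) * a_n.

Check with a_0 = 3, a_1 = -1 (apply the recurrence for n = 0, 1, 2, 3): a_0 = 3, a_1 = -1, a_2 = 9, a_3 = -1/3, a_4 = -3/2, a_5 = 1/10.

a_(n+2) = (-4n + 6) / ((n+1)(n+2)) * a_n; check: a_0 = 3, a_1 = -1, a_2 = 9, a_3 = -1/3, a_4 = -3/2, a_5 = 1/10


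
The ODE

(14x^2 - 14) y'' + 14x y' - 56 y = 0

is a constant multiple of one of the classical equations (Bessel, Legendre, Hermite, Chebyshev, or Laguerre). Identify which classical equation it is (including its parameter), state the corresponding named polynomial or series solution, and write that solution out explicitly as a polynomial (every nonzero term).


All three coefficients share the factor -14; dividing through by -14 gives  (1 - x^2) y'' - x y' + 4 y = 0.
This matches the Chebyshev equation (1 - x^2) y'' - x y' + n^2 y = 0 (note the -x y' term, not -2x y') with n^2 = 4, so n = 2; the polynomial solution is T_2(x).
With y = sum_k a_k x^k, matching x^k gives (k+2)(k+1) a_{k+2} = (k^2 - n^2) a_k = (k - 2)(k + 2) a_k. The right side vanishes at k = 2, so the series with the parity of 2 terminates at degree 2.
Standard normalization: leading coefficient of T_n is 2^(n-1), so a_2 = 2^1 = 2. Work downward with a_k = (k+1)(k+2) a_{k+2} / ((k - 2)(k + 2)):
  a_0 = (1)(2)(2) / ((0 - 2)(0 + 2)) = 4/(-4) = -1
Hence T_2(x) = 2 x^2 - 1.

T_2(x); series = 2 x^2 - 1


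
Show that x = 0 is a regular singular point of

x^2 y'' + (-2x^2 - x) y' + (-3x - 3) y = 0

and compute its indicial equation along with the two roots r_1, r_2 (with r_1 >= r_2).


Divide by x^2 to reach normal form y'' + P_1(x) y' + P_2(x) y = 0 with P_1(x) = -2 - 1/x and P_2(x) = -3/x - 3/x^2.
x = 0 is a singular point because the y'-coefficient -2 - 1/x has a pole at x = 0 and the y-coefficient -3/x - 3/x^2 has a pole at x = 0.
It is a regular singular point because x P_1(x) = p(x) = -2x - 1 and x^2 P_2(x) = q(x) = -3x - 3 are polynomials, hence analytic at x = 0.
p(0) = -1,  q(0) = -3.
Indicial equation: r(r-1) + p(0) r + q(0) = 0, i.e. r^2 + (p(0) - 1) r + q(0) = 0, i.e. r^2 - 2 r - 3 = 0.
Discriminant: (-2)^2 - 4(-3) = 16, so r = (2 ± 4)/2.
Solving: r_1 = 3, r_2 = -1.

indicial: r^2 - 2 r - 3 = 0; roots r_1 = 3, r_2 = -1


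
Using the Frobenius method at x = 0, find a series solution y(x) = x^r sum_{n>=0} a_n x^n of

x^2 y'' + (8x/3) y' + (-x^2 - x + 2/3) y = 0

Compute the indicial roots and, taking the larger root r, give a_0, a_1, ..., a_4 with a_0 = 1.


Write in Frobenius form y'' + (p(x)/x) y' + (q(x)/x^2) y = 0:
  p(x) = 8/3,  q(x) = -x^2 - x + 2/3.
Indicial equation: r(r-1) + (8/3) r + (2/3) = 0 -> roots r_1 = -2/3, r_2 = -1.
Take r = r_1 = -2/3. Let y(x) = x^r sum_{n>=0} a_n x^n with a_0 = 1.
Substitute y = x^r sum a_n x^n and match x^{r+n}. The recurrence is
  D(n) a_n - 1 a_{n-1} - 1 a_{n-2} = 0,  where D(n) = (r+n)(r+n-1) + (8/3)(r+n) + (2/3).
  a_n = [1 a_{n-1} + 1 a_{n-2}] / D(n).
Since the indicial polynomial factors as (r - r_1)(r - r_2), D(n) = (r_1 + n - r_1)(r_1 + n - r_2) = n(n + 1/3).
Evaluating step by step (a_0 = 1):
  n = 1: D(1) = 1(1 + 1/3) = 4/3; numerator = 1(1) = 1; a_1 = (1)/(4/3) = 3/4
  n = 2: D(2) = 2(2 + 1/3) = 14/3; numerator = 1(3/4) + 1(1) = 7/4; a_2 = (7/4)/(14/3) = 3/8
  n = 3: D(3) = 3(3 + 1/3) = 10; numerator = 1(3/8) + 1(3/4) = 9/8; a_3 = (9/8)/(10) = 9/80
  n = 4: D(4) = 4(4 + 1/3) = 52/3; numerator = 1(9/80) + 1(3/8) = 39/80; a_4 = (39/80)/(52/3) = 9/320

r = -2/3; a_0 = 1; a_1 = 3/4; a_2 = 3/8; a_3 = 9/80; a_4 = 9/320


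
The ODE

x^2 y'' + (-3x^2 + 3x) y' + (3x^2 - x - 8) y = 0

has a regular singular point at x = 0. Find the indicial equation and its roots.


Divide by x^2 to reach normal form y'' + P_1(x) y' + P_2(x) y = 0 with P_1(x) = -3 + 3/x and P_2(x) = 3 - 1/x - 8/x^2.
x = 0 is a singular point because the y'-coefficient -3 + 3/x has a pole at x = 0 and the y-coefficient 3 - 1/x - 8/x^2 has a pole at x = 0.
It is a regular singular point because x P_1(x) = p(x) = 3 - 3x and x^2 P_2(x) = q(x) = 3x^2 - x - 8 are polynomials, hence analytic at x = 0.
p(0) = 3,  q(0) = -8.
Indicial equation: r(r-1) + p(0) r + q(0) = 0, i.e. r^2 + (p(0) - 1) r + q(0) = 0, i.e. r^2 + 2 r - 8 = 0.
Discriminant: (2)^2 - 4(-8) = 36, so r = (-2 ± 6)/2.
Solving: r_1 = 2, r_2 = -4.

indicial: r^2 + 2 r - 8 = 0; roots r_1 = 2, r_2 = -4


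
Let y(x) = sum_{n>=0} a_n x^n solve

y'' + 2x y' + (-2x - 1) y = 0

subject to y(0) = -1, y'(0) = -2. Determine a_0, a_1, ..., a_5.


Ansatz: y(x) = sum_{n>=0} a_n x^n, so y'(x) = sum_{n>=1} n a_n x^(n-1) and y''(x) = sum_{n>=2} n(n-1) a_n x^(n-2).
Substitute into P(x) y'' + Q(x) y' + R(x) y = 0 with P(x) = 1, Q(x) = 2x, R(x) = -2x - 1, and match powers of x.
Initial conditions: a_0 = -1, a_1 = -2.
Setting the coefficient of each power of x to zero and solving order by order (substituting the coefficients already found):
  x^0: 2 a_2 - a_0 = 0  ->  2 a_2 = a_0 = -1  ->  a_2 = -1/2
  x^1: 6 a_3 + a_1 - 2 a_0 = 0  ->  6 a_3 = -a_1 + 2 a_0 = 0  ->  a_3 = 0
  x^2: 12 a_4 + 3 a_2 - 2 a_1 = 0  ->  12 a_4 = -3 a_2 + 2 a_1 = -5/2  ->  a_4 = -5/24
  x^3: 20 a_5 + 5 a_3 - 2 a_2 = 0  ->  20 a_5 = -5 a_3 + 2 a_2 = -1  ->  a_5 = -1/20
Truncated series: y(x) = -1 - 2 x - (1/2) x^2 - (5/24) x^4 - (1/20) x^5 + O(x^6).

a_0 = -1; a_1 = -2; a_2 = -1/2; a_3 = 0; a_4 = -5/24; a_5 = -1/20


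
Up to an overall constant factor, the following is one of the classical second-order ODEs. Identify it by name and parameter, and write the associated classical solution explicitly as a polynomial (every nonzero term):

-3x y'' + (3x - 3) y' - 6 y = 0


All three coefficients share the factor -3; dividing through by -3 gives  x y'' + (1 - x) y' + 2 y = 0.
This matches the Laguerre equation x y'' + (1 - x) y' + n y = 0 with n = 2; the polynomial solution is L_2(x).
With y = sum_k a_k x^k, matching x^k gives (k+1)k a_{k+1} + (k+1) a_{k+1} - k a_k + n a_k = 0, i.e. (k+1)^2 a_{k+1} = (k - n) a_k = (k - 2) a_k. The right side vanishes at k = 2, so the series terminates at degree 2.
Standard normalization L_n(0) = 1 gives a_0 = 1. Work upward with a_{k+1} = (k - 2) a_k / (k+1)^2:
  a_1 = (0 - 2)(1) / 1^2 = -2/1 = -2
  a_2 = (1 - 2)(-2) / 2^2 = 2/4 = 1/2
Hence L_2(x) = x^2/2 - 2 x + 1.

L_2(x); series = x^2/2 - 2 x + 1


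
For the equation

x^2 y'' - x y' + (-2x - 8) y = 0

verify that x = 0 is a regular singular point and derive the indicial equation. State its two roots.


Divide by x^2 to reach normal form y'' + P_1(x) y' + P_2(x) y = 0 with P_1(x) = -1/x and P_2(x) = -2/x - 8/x^2.
x = 0 is a singular point because the y'-coefficient -1/x has a pole at x = 0 and the y-coefficient -2/x - 8/x^2 has a pole at x = 0.
It is a regular singular point because x P_1(x) = p(x) = -1 and x^2 P_2(x) = q(x) = -2x - 8 are polynomials, hence analytic at x = 0.
p(0) = -1,  q(0) = -8.
Indicial equation: r(r-1) + p(0) r + q(0) = 0, i.e. r^2 + (p(0) - 1) r + q(0) = 0, i.e. r^2 - 2 r - 8 = 0.
Discriminant: (-2)^2 - 4(-8) = 36, so r = (2 ± 6)/2.
Solving: r_1 = 4, r_2 = -2.

indicial: r^2 - 2 r - 8 = 0; roots r_1 = 4, r_2 = -2


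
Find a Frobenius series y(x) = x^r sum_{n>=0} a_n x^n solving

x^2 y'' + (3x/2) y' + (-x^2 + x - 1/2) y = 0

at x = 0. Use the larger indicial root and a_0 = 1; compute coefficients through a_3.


Write in Frobenius form y'' + (p(x)/x) y' + (q(x)/x^2) y = 0:
  p(x) = 3/2,  q(x) = -x^2 + x - 1/2.
Indicial equation: r(r-1) + (3/2) r + (-1/2) = 0 -> roots r_1 = 1/2, r_2 = -1.
Take r = r_1 = 1/2. Let y(x) = x^r sum_{n>=0} a_n x^n with a_0 = 1.
Substitute y = x^r sum a_n x^n and match x^{r+n}. The recurrence is
  D(n) a_n + 1 a_{n-1} - 1 a_{n-2} = 0,  where D(n) = (r+n)(r+n-1) + (3/2)(r+n) + (-1/2).
  a_n = [-1 a_{n-1} + 1 a_{n-2}] / D(n).
Since the indicial polynomial factors as (r - r_1)(r - r_2), D(n) = (r_1 + n - r_1)(r_1 + n - r_2) = n(n + 3/2).
Evaluating step by step (a_0 = 1):
  n = 1: D(1) = 1(1 + 3/2) = 5/2; numerator = -1(1) = -1; a_1 = (-1)/(5/2) = -2/5
  n = 2: D(2) = 2(2 + 3/2) = 7; numerator = -1(-2/5) + 1(1) = 7/5; a_2 = (7/5)/(7) = 1/5
  n = 3: D(3) = 3(3 + 3/2) = 27/2; numerator = -1(1/5) + 1(-2/5) = -3/5; a_3 = (-3/5)/(27/2) = -2/45

r = 1/2; a_0 = 1; a_1 = -2/5; a_2 = 1/5; a_3 = -2/45


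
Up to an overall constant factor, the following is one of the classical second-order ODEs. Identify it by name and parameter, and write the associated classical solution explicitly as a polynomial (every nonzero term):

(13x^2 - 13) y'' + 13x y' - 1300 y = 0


All three coefficients share the factor -13; dividing through by -13 gives  (1 - x^2) y'' - x y' + 100 y = 0.
This matches the Chebyshev equation (1 - x^2) y'' - x y' + n^2 y = 0 (note the -x y' term, not -2x y') with n^2 = 100, so n = 10; the polynomial solution is T_10(x).
With y = sum_k a_k x^k, matching x^k gives (k+2)(k+1) a_{k+2} = (k^2 - n^2) a_k = (k - 10)(k + 10) a_k. The right side vanishes at k = 10, so the series with the parity of 10 terminates at degree 10.
Standard normalization: leading coefficient of T_n is 2^(n-1), so a_10 = 2^9 = 512. Work downward with a_k = (k+1)(k+2) a_{k+2} / ((k - 10)(k + 10)):
  a_8 = (9)(10)(512) / ((8 - 10)(8 + 10)) = 46080/(-36) = -1280
  a_6 = (7)(8)(-1280) / ((6 - 10)(6 + 10)) = -71680/(-64) = 1120
  a_4 = (5)(6)(1120) / ((4 - 10)(4 + 10)) = 33600/(-84) = -400
  a_2 = (3)(4)(-400) / ((2 - 10)(2 + 10)) = -4800/(-96) = 50
  a_0 = (1)(2)(50) / ((0 - 10)(0 + 10)) = 100/(-100) = -1
Hence T_10(x) = 512 x^10 - 1280 x^8 + 1120 x^6 - 400 x^4 + 50 x^2 - 1.

T_10(x); series = 512 x^10 - 1280 x^8 + 1120 x^6 - 400 x^4 + 50 x^2 - 1


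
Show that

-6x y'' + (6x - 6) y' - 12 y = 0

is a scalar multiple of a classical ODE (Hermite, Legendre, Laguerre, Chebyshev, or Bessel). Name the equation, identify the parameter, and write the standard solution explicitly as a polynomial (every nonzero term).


All three coefficients share the factor -6; dividing through by -6 gives  x y'' + (1 - x) y' + 2 y = 0.
This matches the Laguerre equation x y'' + (1 - x) y' + n y = 0 with n = 2; the polynomial solution is L_2(x).
With y = sum_k a_k x^k, matching x^k gives (k+1)k a_{k+1} + (k+1) a_{k+1} - k a_k + n a_k = 0, i.e. (k+1)^2 a_{k+1} = (k - n) a_k = (k - 2) a_k. The right side vanishes at k = 2, so the series terminates at degree 2.
Standard normalization L_n(0) = 1 gives a_0 = 1. Work upward with a_{k+1} = (k - 2) a_k / (k+1)^2:
  a_1 = (0 - 2)(1) / 1^2 = -2/1 = -2
  a_2 = (1 - 2)(-2) / 2^2 = 2/4 = 1/2
Hence L_2(x) = x^2/2 - 2 x + 1.

L_2(x); series = x^2/2 - 2 x + 1


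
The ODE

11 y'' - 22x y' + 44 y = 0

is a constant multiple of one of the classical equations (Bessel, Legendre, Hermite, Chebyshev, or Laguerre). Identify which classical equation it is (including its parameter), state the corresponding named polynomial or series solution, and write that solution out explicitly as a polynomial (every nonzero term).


All three coefficients share the factor 11; dividing through by 11 gives  y'' - 2x y' + 4 y = 0.
This matches the Hermite equation y'' - 2x y' + 2n y = 0 with 2n = 4, so n = 2; the polynomial solution is H_2(x).
With y = sum_k a_k x^k, matching x^k gives (k+2)(k+1) a_{k+2} = 2(k - n) a_k = 2(k - 2) a_k. The right side vanishes at k = 2, so the series with the parity of 2 terminates at degree 2.
Standard normalization: leading coefficient of H_n is 2^n, so a_2 = 2^2 = 4. Work downward with a_k = (k+1)(k+2) a_{k+2} / (2(k - n)):
  a_0 = (1)(2)(4) / (2(0 - 2)) = 8/(-4) = -2
Hence H_2(x) = 4 x^2 - 2.

H_2(x); series = 4 x^2 - 2


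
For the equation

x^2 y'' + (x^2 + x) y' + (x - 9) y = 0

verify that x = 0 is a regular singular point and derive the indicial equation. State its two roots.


Divide by x^2 to reach normal form y'' + P_1(x) y' + P_2(x) y = 0 with P_1(x) = 1 + 1/x and P_2(x) = 1/x - 9/x^2.
x = 0 is a singular point because the y'-coefficient 1 + 1/x has a pole at x = 0 and the y-coefficient 1/x - 9/x^2 has a pole at x = 0.
It is a regular singular point because x P_1(x) = p(x) = x + 1 and x^2 P_2(x) = q(x) = x - 9 are polynomials, hence analytic at x = 0.
p(0) = 1,  q(0) = -9.
Indicial equation: r(r-1) + p(0) r + q(0) = 0, i.e. r^2 + (p(0) - 1) r + q(0) = 0, i.e. r^2 - 9 = 0.
Discriminant: (0)^2 - 4(-9) = 36, so r = (0 ± 6)/2.
Solving: r_1 = 3, r_2 = -3.

indicial: r^2 - 9 = 0; roots r_1 = 3, r_2 = -3


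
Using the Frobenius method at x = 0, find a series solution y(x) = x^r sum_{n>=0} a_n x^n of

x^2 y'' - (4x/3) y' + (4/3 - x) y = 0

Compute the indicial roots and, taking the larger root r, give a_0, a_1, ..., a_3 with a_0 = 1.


Write in Frobenius form y'' + (p(x)/x) y' + (q(x)/x^2) y = 0:
  p(x) = -4/3,  q(x) = 4/3 - x.
Indicial equation: r(r-1) + (-4/3) r + (4/3) = 0 -> roots r_1 = 4/3, r_2 = 1.
Take r = r_1 = 4/3. Let y(x) = x^r sum_{n>=0} a_n x^n with a_0 = 1.
Substitute y = x^r sum a_n x^n and match x^{r+n}. The recurrence is
  D(n) a_n - 1 a_{n-1} = 0,  where D(n) = (r+n)(r+n-1) + (-4/3)(r+n) + (4/3).
  a_n = 1 / D(n) * a_{n-1}.
Since the indicial polynomial factors as (r - r_1)(r - r_2), D(n) = (r_1 + n - r_1)(r_1 + n - r_2) = n(n + 1/3).
Evaluating step by step (a_0 = 1):
  n = 1: D(1) = 1(1 + 1/3) = 4/3; numerator = 1(1) = 1; a_1 = (1)/(4/3) = 3/4
  n = 2: D(2) = 2(2 + 1/3) = 14/3; numerator = 1(3/4) = 3/4; a_2 = (3/4)/(14/3) = 9/56
  n = 3: D(3) = 3(3 + 1/3) = 10; numerator = 1(9/56) = 9/56; a_3 = (9/56)/(10) = 9/560

r = 4/3; a_0 = 1; a_1 = 3/4; a_2 = 9/56; a_3 = 9/560


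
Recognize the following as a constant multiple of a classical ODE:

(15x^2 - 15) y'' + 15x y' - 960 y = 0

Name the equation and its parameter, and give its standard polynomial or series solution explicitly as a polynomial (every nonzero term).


All three coefficients share the factor -15; dividing through by -15 gives  (1 - x^2) y'' - x y' + 64 y = 0.
This matches the Chebyshev equation (1 - x^2) y'' - x y' + n^2 y = 0 (note the -x y' term, not -2x y') with n^2 = 64, so n = 8; the polynomial solution is T_8(x).
With y = sum_k a_k x^k, matching x^k gives (k+2)(k+1) a_{k+2} = (k^2 - n^2) a_k = (k - 8)(k + 8) a_k. The right side vanishes at k = 8, so the series with the parity of 8 terminates at degree 8.
Standard normalization: leading coefficient of T_n is 2^(n-1), so a_8 = 2^7 = 128. Work downward with a_k = (k+1)(k+2) a_{k+2} / ((k - 8)(k + 8)):
  a_6 = (7)(8)(128) / ((6 - 8)(6 + 8)) = 7168/(-28) = -256
  a_4 = (5)(6)(-256) / ((4 - 8)(4 + 8)) = -7680/(-48) = 160
  a_2 = (3)(4)(160) / ((2 - 8)(2 + 8)) = 1920/(-60) = -32
  a_0 = (1)(2)(-32) / ((0 - 8)(0 + 8)) = -64/(-64) = 1
Hence T_8(x) = 128 x^8 - 256 x^6 + 160 x^4 - 32 x^2 + 1.

T_8(x); series = 128 x^8 - 256 x^6 + 160 x^4 - 32 x^2 + 1


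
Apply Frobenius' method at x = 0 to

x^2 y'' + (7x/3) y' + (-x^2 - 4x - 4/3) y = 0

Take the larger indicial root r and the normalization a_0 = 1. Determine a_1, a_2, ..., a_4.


Write in Frobenius form y'' + (p(x)/x) y' + (q(x)/x^2) y = 0:
  p(x) = 7/3,  q(x) = -x^2 - 4x - 4/3.
Indicial equation: r(r-1) + (7/3) r + (-4/3) = 0 -> roots r_1 = 2/3, r_2 = -2.
Take r = r_1 = 2/3. Let y(x) = x^r sum_{n>=0} a_n x^n with a_0 = 1.
Substitute y = x^r sum a_n x^n and match x^{r+n}. The recurrence is
  D(n) a_n - 4 a_{n-1} - 1 a_{n-2} = 0,  where D(n) = (r+n)(r+n-1) + (7/3)(r+n) + (-4/3).
  a_n = [4 a_{n-1} + 1 a_{n-2}] / D(n).
Since the indicial polynomial factors as (r - r_1)(r - r_2), D(n) = (r_1 + n - r_1)(r_1 + n - r_2) = n(n + 8/3).
Evaluating step by step (a_0 = 1):
  n = 1: D(1) = 1(1 + 8/3) = 11/3; numerator = 4(1) = 4; a_1 = (4)/(11/3) = 12/11
  n = 2: D(2) = 2(2 + 8/3) = 28/3; numerator = 4(12/11) + 1(1) = 59/11; a_2 = (59/11)/(28/3) = 177/308
  n = 3: D(3) = 3(3 + 8/3) = 17; numerator = 4(177/308) + 1(12/11) = 261/77; a_3 = (261/77)/(17) = 261/1309
  n = 4: D(4) = 4(4 + 8/3) = 80/3; numerator = 4(261/1309) + 1(177/308) = 7185/5236; a_4 = (7185/5236)/(80/3) = 4311/83776

r = 2/3; a_0 = 1; a_1 = 12/11; a_2 = 177/308; a_3 = 261/1309; a_4 = 4311/83776


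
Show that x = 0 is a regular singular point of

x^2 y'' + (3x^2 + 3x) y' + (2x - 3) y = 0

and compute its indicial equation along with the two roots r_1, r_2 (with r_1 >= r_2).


Divide by x^2 to reach normal form y'' + P_1(x) y' + P_2(x) y = 0 with P_1(x) = 3 + 3/x and P_2(x) = 2/x - 3/x^2.
x = 0 is a singular point because the y'-coefficient 3 + 3/x has a pole at x = 0 and the y-coefficient 2/x - 3/x^2 has a pole at x = 0.
It is a regular singular point because x P_1(x) = p(x) = 3x + 3 and x^2 P_2(x) = q(x) = 2x - 3 are polynomials, hence analytic at x = 0.
p(0) = 3,  q(0) = -3.
Indicial equation: r(r-1) + p(0) r + q(0) = 0, i.e. r^2 + (p(0) - 1) r + q(0) = 0, i.e. r^2 + 2 r - 3 = 0.
Discriminant: (2)^2 - 4(-3) = 16, so r = (-2 ± 4)/2.
Solving: r_1 = 1, r_2 = -3.

indicial: r^2 + 2 r - 3 = 0; roots r_1 = 1, r_2 = -3


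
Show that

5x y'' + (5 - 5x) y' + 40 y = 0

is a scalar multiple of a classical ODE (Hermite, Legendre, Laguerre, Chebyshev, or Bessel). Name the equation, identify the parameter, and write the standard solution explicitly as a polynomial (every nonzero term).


All three coefficients share the factor 5; dividing through by 5 gives  x y'' + (1 - x) y' + 8 y = 0.
This matches the Laguerre equation x y'' + (1 - x) y' + n y = 0 with n = 8; the polynomial solution is L_8(x).
With y = sum_k a_k x^k, matching x^k gives (k+1)k a_{k+1} + (k+1) a_{k+1} - k a_k + n a_k = 0, i.e. (k+1)^2 a_{k+1} = (k - n) a_k = (k - 8) a_k. The right side vanishes at k = 8, so the series terminates at degree 8.
Standard normalization L_n(0) = 1 gives a_0 = 1. Work upward with a_{k+1} = (k - 8) a_k / (k+1)^2:
  a_1 = (0 - 8)(1) / 1^2 = -8/1 = -8
  a_2 = (1 - 8)(-8) / 2^2 = 56/4 = 14
  a_3 = (2 - 8)(14) / 3^2 = -84/9 = -28/3
  a_4 = (3 - 8)(-28/3) / 4^2 = (140/3)/16 = 35/12
  a_5 = (4 - 8)(35/12) / 5^2 = (-35/3)/25 = -7/15
  a_6 = (5 - 8)(-7/15) / 6^2 = (7/5)/36 = 7/180
  a_7 = (6 - 8)(7/180) / 7^2 = (-7/90)/49 = -1/630
  a_8 = (7 - 8)(-1/630) / 8^2 = (1/630)/64 = 1/40320
Hence L_8(x) = x^8/40320 - x^7/630 + 7 x^6/180 - 7 x^5/15 + 35 x^4/12 - 28 x^3/3 + 14 x^2 - 8 x + 1.

L_8(x); series = x^8/40320 - x^7/630 + 7 x^6/180 - 7 x^5/15 + 35 x^4/12 - 28 x^3/3 + 14 x^2 - 8 x + 1
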